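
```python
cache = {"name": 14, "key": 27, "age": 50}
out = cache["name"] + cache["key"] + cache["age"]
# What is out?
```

Trace (tracking out):
cache = {'name': 14, 'key': 27, 'age': 50}  # -> cache = {'name': 14, 'key': 27, 'age': 50}
out = cache['name'] + cache['key'] + cache['age']  # -> out = 91

Answer: 91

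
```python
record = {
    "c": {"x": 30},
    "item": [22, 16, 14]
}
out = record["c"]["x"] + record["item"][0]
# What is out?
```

Answer: 52

Derivation:
Trace (tracking out):
record = {'c': {'x': 30}, 'item': [22, 16, 14]}  # -> record = {'c': {'x': 30}, 'item': [22, 16, 14]}
out = record['c']['x'] + record['item'][0]  # -> out = 52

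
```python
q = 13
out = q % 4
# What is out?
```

Trace (tracking out):
q = 13  # -> q = 13
out = q % 4  # -> out = 1

Answer: 1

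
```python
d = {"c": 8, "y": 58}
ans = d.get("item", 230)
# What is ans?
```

Trace (tracking ans):
d = {'c': 8, 'y': 58}  # -> d = {'c': 8, 'y': 58}
ans = d.get('item', 230)  # -> ans = 230

Answer: 230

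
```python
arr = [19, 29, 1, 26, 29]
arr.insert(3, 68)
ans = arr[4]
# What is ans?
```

Answer: 26

Derivation:
Trace (tracking ans):
arr = [19, 29, 1, 26, 29]  # -> arr = [19, 29, 1, 26, 29]
arr.insert(3, 68)  # -> arr = [19, 29, 1, 68, 26, 29]
ans = arr[4]  # -> ans = 26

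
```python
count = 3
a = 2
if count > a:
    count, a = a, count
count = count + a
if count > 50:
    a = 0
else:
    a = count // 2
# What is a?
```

Trace (tracking a):
count = 3  # -> count = 3
a = 2  # -> a = 2
if count > a:  # condition is True
    count, a = (a, count)  # -> count = 2, a = 3
count = count + a  # -> count = 5
if count > 50:  # condition is False
else:
    a = count // 2  # -> a = 2

Answer: 2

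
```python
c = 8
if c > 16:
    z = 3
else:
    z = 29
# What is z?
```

Answer: 29

Derivation:
Trace (tracking z):
c = 8  # -> c = 8
if c > 16:  # condition is False
else:
    z = 29  # -> z = 29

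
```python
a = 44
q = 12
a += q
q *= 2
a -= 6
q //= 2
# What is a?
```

Trace (tracking a):
a = 44  # -> a = 44
q = 12  # -> q = 12
a += q  # -> a = 56
q *= 2  # -> q = 24
a -= 6  # -> a = 50
q //= 2  # -> q = 12

Answer: 50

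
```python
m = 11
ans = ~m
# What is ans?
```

Trace (tracking ans):
m = 11  # -> m = 11
ans = ~m  # -> ans = -12

Answer: -12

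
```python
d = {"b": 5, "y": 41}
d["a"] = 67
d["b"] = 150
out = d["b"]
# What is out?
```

Answer: 150

Derivation:
Trace (tracking out):
d = {'b': 5, 'y': 41}  # -> d = {'b': 5, 'y': 41}
d['a'] = 67  # -> d = {'b': 5, 'y': 41, 'a': 67}
d['b'] = 150  # -> d = {'b': 150, 'y': 41, 'a': 67}
out = d['b']  # -> out = 150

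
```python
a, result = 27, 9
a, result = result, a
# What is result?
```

Answer: 27

Derivation:
Trace (tracking result):
a, result = (27, 9)  # -> a = 27, result = 9
a, result = (result, a)  # -> a = 9, result = 27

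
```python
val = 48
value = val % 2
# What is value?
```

Answer: 0

Derivation:
Trace (tracking value):
val = 48  # -> val = 48
value = val % 2  # -> value = 0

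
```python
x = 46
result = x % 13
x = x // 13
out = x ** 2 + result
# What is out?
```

Answer: 16

Derivation:
Trace (tracking out):
x = 46  # -> x = 46
result = x % 13  # -> result = 7
x = x // 13  # -> x = 3
out = x ** 2 + result  # -> out = 16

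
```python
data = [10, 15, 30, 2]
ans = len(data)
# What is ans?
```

Answer: 4

Derivation:
Trace (tracking ans):
data = [10, 15, 30, 2]  # -> data = [10, 15, 30, 2]
ans = len(data)  # -> ans = 4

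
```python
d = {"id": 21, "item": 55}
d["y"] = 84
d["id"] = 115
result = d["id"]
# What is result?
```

Trace (tracking result):
d = {'id': 21, 'item': 55}  # -> d = {'id': 21, 'item': 55}
d['y'] = 84  # -> d = {'id': 21, 'item': 55, 'y': 84}
d['id'] = 115  # -> d = {'id': 115, 'item': 55, 'y': 84}
result = d['id']  # -> result = 115

Answer: 115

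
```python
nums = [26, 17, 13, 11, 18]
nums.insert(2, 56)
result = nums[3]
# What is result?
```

Answer: 13

Derivation:
Trace (tracking result):
nums = [26, 17, 13, 11, 18]  # -> nums = [26, 17, 13, 11, 18]
nums.insert(2, 56)  # -> nums = [26, 17, 56, 13, 11, 18]
result = nums[3]  # -> result = 13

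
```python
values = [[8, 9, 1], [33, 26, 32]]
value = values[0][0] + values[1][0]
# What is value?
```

Answer: 41

Derivation:
Trace (tracking value):
values = [[8, 9, 1], [33, 26, 32]]  # -> values = [[8, 9, 1], [33, 26, 32]]
value = values[0][0] + values[1][0]  # -> value = 41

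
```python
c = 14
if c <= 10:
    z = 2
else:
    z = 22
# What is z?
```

Answer: 22

Derivation:
Trace (tracking z):
c = 14  # -> c = 14
if c <= 10:  # condition is False
else:
    z = 22  # -> z = 22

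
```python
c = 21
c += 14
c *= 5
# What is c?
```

Answer: 175

Derivation:
Trace (tracking c):
c = 21  # -> c = 21
c += 14  # -> c = 35
c *= 5  # -> c = 175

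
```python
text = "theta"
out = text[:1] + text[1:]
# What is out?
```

Answer: 'theta'

Derivation:
Trace (tracking out):
text = 'theta'  # -> text = 'theta'
out = text[:1] + text[1:]  # -> out = 'theta'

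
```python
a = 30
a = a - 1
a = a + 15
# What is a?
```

Trace (tracking a):
a = 30  # -> a = 30
a = a - 1  # -> a = 29
a = a + 15  # -> a = 44

Answer: 44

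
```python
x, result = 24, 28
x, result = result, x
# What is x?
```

Answer: 28

Derivation:
Trace (tracking x):
x, result = (24, 28)  # -> x = 24, result = 28
x, result = (result, x)  # -> x = 28, result = 24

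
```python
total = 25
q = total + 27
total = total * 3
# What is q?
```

Answer: 52

Derivation:
Trace (tracking q):
total = 25  # -> total = 25
q = total + 27  # -> q = 52
total = total * 3  # -> total = 75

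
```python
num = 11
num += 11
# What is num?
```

Trace (tracking num):
num = 11  # -> num = 11
num += 11  # -> num = 22

Answer: 22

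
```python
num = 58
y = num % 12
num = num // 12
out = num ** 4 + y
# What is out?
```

Trace (tracking out):
num = 58  # -> num = 58
y = num % 12  # -> y = 10
num = num // 12  # -> num = 4
out = num ** 4 + y  # -> out = 266

Answer: 266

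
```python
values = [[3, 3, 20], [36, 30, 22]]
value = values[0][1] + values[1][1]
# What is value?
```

Answer: 33

Derivation:
Trace (tracking value):
values = [[3, 3, 20], [36, 30, 22]]  # -> values = [[3, 3, 20], [36, 30, 22]]
value = values[0][1] + values[1][1]  # -> value = 33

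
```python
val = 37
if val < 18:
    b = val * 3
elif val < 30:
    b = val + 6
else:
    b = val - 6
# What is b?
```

Trace (tracking b):
val = 37  # -> val = 37
if val < 18:  # condition is False
elif val < 30:  # condition is False
else:
    b = val - 6  # -> b = 31

Answer: 31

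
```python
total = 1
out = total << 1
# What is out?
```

Answer: 2

Derivation:
Trace (tracking out):
total = 1  # -> total = 1
out = total << 1  # -> out = 2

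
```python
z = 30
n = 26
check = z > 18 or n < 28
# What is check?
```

Trace (tracking check):
z = 30  # -> z = 30
n = 26  # -> n = 26
check = z > 18 or n < 28  # -> check = True

Answer: True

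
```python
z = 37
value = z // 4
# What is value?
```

Answer: 9

Derivation:
Trace (tracking value):
z = 37  # -> z = 37
value = z // 4  # -> value = 9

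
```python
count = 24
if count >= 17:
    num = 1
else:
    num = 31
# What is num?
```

Trace (tracking num):
count = 24  # -> count = 24
if count >= 17:  # condition is True
    num = 1  # -> num = 1

Answer: 1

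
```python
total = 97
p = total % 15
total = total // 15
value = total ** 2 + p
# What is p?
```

Trace (tracking p):
total = 97  # -> total = 97
p = total % 15  # -> p = 7
total = total // 15  # -> total = 6
value = total ** 2 + p  # -> value = 43

Answer: 7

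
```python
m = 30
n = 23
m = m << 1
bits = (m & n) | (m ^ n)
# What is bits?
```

Answer: 63

Derivation:
Trace (tracking bits):
m = 30  # -> m = 30
n = 23  # -> n = 23
m = m << 1  # -> m = 60
bits = m & n | m ^ n  # -> bits = 63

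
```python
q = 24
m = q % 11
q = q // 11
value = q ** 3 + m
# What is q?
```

Answer: 2

Derivation:
Trace (tracking q):
q = 24  # -> q = 24
m = q % 11  # -> m = 2
q = q // 11  # -> q = 2
value = q ** 3 + m  # -> value = 10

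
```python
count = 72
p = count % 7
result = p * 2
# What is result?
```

Answer: 4

Derivation:
Trace (tracking result):
count = 72  # -> count = 72
p = count % 7  # -> p = 2
result = p * 2  # -> result = 4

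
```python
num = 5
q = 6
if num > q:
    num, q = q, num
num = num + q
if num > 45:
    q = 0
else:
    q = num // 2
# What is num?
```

Answer: 11

Derivation:
Trace (tracking num):
num = 5  # -> num = 5
q = 6  # -> q = 6
if num > q:  # condition is False
num = num + q  # -> num = 11
if num > 45:  # condition is False
else:
    q = num // 2  # -> q = 5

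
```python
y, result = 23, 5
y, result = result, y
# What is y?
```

Answer: 5

Derivation:
Trace (tracking y):
y, result = (23, 5)  # -> y = 23, result = 5
y, result = (result, y)  # -> y = 5, result = 23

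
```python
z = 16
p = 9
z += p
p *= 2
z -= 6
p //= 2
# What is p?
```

Trace (tracking p):
z = 16  # -> z = 16
p = 9  # -> p = 9
z += p  # -> z = 25
p *= 2  # -> p = 18
z -= 6  # -> z = 19
p //= 2  # -> p = 9

Answer: 9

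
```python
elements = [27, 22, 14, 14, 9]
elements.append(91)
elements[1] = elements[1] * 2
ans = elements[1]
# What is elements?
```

Trace (tracking elements):
elements = [27, 22, 14, 14, 9]  # -> elements = [27, 22, 14, 14, 9]
elements.append(91)  # -> elements = [27, 22, 14, 14, 9, 91]
elements[1] = elements[1] * 2  # -> elements = [27, 44, 14, 14, 9, 91]
ans = elements[1]  # -> ans = 44

Answer: [27, 44, 14, 14, 9, 91]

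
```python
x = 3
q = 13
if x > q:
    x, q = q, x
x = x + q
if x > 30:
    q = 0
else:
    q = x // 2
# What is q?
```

Trace (tracking q):
x = 3  # -> x = 3
q = 13  # -> q = 13
if x > q:  # condition is False
x = x + q  # -> x = 16
if x > 30:  # condition is False
else:
    q = x // 2  # -> q = 8

Answer: 8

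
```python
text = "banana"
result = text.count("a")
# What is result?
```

Answer: 3

Derivation:
Trace (tracking result):
text = 'banana'  # -> text = 'banana'
result = text.count('a')  # -> result = 3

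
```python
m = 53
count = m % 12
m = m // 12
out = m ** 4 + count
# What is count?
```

Answer: 5

Derivation:
Trace (tracking count):
m = 53  # -> m = 53
count = m % 12  # -> count = 5
m = m // 12  # -> m = 4
out = m ** 4 + count  # -> out = 261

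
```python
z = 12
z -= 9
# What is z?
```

Trace (tracking z):
z = 12  # -> z = 12
z -= 9  # -> z = 3

Answer: 3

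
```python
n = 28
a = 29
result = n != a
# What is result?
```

Answer: True

Derivation:
Trace (tracking result):
n = 28  # -> n = 28
a = 29  # -> a = 29
result = n != a  # -> result = True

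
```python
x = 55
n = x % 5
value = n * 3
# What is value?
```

Trace (tracking value):
x = 55  # -> x = 55
n = x % 5  # -> n = 0
value = n * 3  # -> value = 0

Answer: 0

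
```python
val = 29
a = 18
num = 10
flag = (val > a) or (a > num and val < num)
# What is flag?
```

Answer: True

Derivation:
Trace (tracking flag):
val = 29  # -> val = 29
a = 18  # -> a = 18
num = 10  # -> num = 10
flag = val > a or (a > num and val < num)  # -> flag = True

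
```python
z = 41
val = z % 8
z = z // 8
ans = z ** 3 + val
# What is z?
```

Trace (tracking z):
z = 41  # -> z = 41
val = z % 8  # -> val = 1
z = z // 8  # -> z = 5
ans = z ** 3 + val  # -> ans = 126

Answer: 5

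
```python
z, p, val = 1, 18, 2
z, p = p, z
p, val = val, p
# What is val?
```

Trace (tracking val):
z, p, val = (1, 18, 2)  # -> z = 1, p = 18, val = 2
z, p = (p, z)  # -> z = 18, p = 1
p, val = (val, p)  # -> p = 2, val = 1

Answer: 1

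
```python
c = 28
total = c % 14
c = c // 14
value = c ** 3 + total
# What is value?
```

Trace (tracking value):
c = 28  # -> c = 28
total = c % 14  # -> total = 0
c = c // 14  # -> c = 2
value = c ** 3 + total  # -> value = 8

Answer: 8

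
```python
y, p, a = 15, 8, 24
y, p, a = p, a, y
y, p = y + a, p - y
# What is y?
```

Trace (tracking y):
y, p, a = (15, 8, 24)  # -> y = 15, p = 8, a = 24
y, p, a = (p, a, y)  # -> y = 8, p = 24, a = 15
y, p = (y + a, p - y)  # -> y = 23, p = 16

Answer: 23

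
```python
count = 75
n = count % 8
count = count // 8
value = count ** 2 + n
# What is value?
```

Answer: 84

Derivation:
Trace (tracking value):
count = 75  # -> count = 75
n = count % 8  # -> n = 3
count = count // 8  # -> count = 9
value = count ** 2 + n  # -> value = 84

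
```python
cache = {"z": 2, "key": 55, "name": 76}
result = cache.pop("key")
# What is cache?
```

Trace (tracking cache):
cache = {'z': 2, 'key': 55, 'name': 76}  # -> cache = {'z': 2, 'key': 55, 'name': 76}
result = cache.pop('key')  # -> result = 55

Answer: {'z': 2, 'name': 76}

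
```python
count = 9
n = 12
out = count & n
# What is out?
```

Trace (tracking out):
count = 9  # -> count = 9
n = 12  # -> n = 12
out = count & n  # -> out = 8

Answer: 8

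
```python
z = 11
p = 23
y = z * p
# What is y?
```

Trace (tracking y):
z = 11  # -> z = 11
p = 23  # -> p = 23
y = z * p  # -> y = 253

Answer: 253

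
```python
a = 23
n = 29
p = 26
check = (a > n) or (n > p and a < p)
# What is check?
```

Answer: True

Derivation:
Trace (tracking check):
a = 23  # -> a = 23
n = 29  # -> n = 29
p = 26  # -> p = 26
check = a > n or (n > p and a < p)  # -> check = True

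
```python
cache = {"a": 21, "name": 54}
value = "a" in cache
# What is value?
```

Answer: True

Derivation:
Trace (tracking value):
cache = {'a': 21, 'name': 54}  # -> cache = {'a': 21, 'name': 54}
value = 'a' in cache  # -> value = True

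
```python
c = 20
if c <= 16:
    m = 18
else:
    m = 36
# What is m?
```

Answer: 36

Derivation:
Trace (tracking m):
c = 20  # -> c = 20
if c <= 16:  # condition is False
else:
    m = 36  # -> m = 36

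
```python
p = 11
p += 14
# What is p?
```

Answer: 25

Derivation:
Trace (tracking p):
p = 11  # -> p = 11
p += 14  # -> p = 25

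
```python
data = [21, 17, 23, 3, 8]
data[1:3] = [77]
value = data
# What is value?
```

Trace (tracking value):
data = [21, 17, 23, 3, 8]  # -> data = [21, 17, 23, 3, 8]
data[1:3] = [77]  # -> data = [21, 77, 3, 8]
value = data  # -> value = [21, 77, 3, 8]

Answer: [21, 77, 3, 8]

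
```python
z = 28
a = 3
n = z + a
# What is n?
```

Answer: 31

Derivation:
Trace (tracking n):
z = 28  # -> z = 28
a = 3  # -> a = 3
n = z + a  # -> n = 31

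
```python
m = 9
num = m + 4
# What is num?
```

Answer: 13

Derivation:
Trace (tracking num):
m = 9  # -> m = 9
num = m + 4  # -> num = 13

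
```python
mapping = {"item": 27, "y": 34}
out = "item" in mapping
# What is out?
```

Trace (tracking out):
mapping = {'item': 27, 'y': 34}  # -> mapping = {'item': 27, 'y': 34}
out = 'item' in mapping  # -> out = True

Answer: True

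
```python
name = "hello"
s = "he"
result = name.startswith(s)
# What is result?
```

Answer: True

Derivation:
Trace (tracking result):
name = 'hello'  # -> name = 'hello'
s = 'he'  # -> s = 'he'
result = name.startswith(s)  # -> result = True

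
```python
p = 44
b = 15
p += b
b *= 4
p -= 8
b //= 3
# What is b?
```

Trace (tracking b):
p = 44  # -> p = 44
b = 15  # -> b = 15
p += b  # -> p = 59
b *= 4  # -> b = 60
p -= 8  # -> p = 51
b //= 3  # -> b = 20

Answer: 20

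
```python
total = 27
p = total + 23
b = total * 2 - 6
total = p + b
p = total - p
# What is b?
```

Trace (tracking b):
total = 27  # -> total = 27
p = total + 23  # -> p = 50
b = total * 2 - 6  # -> b = 48
total = p + b  # -> total = 98
p = total - p  # -> p = 48

Answer: 48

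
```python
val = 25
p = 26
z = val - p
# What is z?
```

Trace (tracking z):
val = 25  # -> val = 25
p = 26  # -> p = 26
z = val - p  # -> z = -1

Answer: -1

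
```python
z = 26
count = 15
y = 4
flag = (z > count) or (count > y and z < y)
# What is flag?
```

Trace (tracking flag):
z = 26  # -> z = 26
count = 15  # -> count = 15
y = 4  # -> y = 4
flag = z > count or (count > y and z < y)  # -> flag = True

Answer: True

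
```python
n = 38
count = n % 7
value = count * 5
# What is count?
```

Trace (tracking count):
n = 38  # -> n = 38
count = n % 7  # -> count = 3
value = count * 5  # -> value = 15

Answer: 3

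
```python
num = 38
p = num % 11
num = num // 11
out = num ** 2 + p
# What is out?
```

Trace (tracking out):
num = 38  # -> num = 38
p = num % 11  # -> p = 5
num = num // 11  # -> num = 3
out = num ** 2 + p  # -> out = 14

Answer: 14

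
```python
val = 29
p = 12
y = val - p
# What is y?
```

Answer: 17

Derivation:
Trace (tracking y):
val = 29  # -> val = 29
p = 12  # -> p = 12
y = val - p  # -> y = 17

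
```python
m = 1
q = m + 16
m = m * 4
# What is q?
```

Trace (tracking q):
m = 1  # -> m = 1
q = m + 16  # -> q = 17
m = m * 4  # -> m = 4

Answer: 17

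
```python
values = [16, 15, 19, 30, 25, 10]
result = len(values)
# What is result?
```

Trace (tracking result):
values = [16, 15, 19, 30, 25, 10]  # -> values = [16, 15, 19, 30, 25, 10]
result = len(values)  # -> result = 6

Answer: 6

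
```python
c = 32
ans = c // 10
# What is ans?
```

Trace (tracking ans):
c = 32  # -> c = 32
ans = c // 10  # -> ans = 3

Answer: 3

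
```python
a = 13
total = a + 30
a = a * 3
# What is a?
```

Answer: 39

Derivation:
Trace (tracking a):
a = 13  # -> a = 13
total = a + 30  # -> total = 43
a = a * 3  # -> a = 39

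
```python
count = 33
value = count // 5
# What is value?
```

Answer: 6

Derivation:
Trace (tracking value):
count = 33  # -> count = 33
value = count // 5  # -> value = 6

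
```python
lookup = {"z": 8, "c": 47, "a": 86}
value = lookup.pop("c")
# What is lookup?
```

Trace (tracking lookup):
lookup = {'z': 8, 'c': 47, 'a': 86}  # -> lookup = {'z': 8, 'c': 47, 'a': 86}
value = lookup.pop('c')  # -> value = 47

Answer: {'z': 8, 'a': 86}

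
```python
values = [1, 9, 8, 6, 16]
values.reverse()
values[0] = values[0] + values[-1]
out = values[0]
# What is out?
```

Answer: 17

Derivation:
Trace (tracking out):
values = [1, 9, 8, 6, 16]  # -> values = [1, 9, 8, 6, 16]
values.reverse()  # -> values = [16, 6, 8, 9, 1]
values[0] = values[0] + values[-1]  # -> values = [17, 6, 8, 9, 1]
out = values[0]  # -> out = 17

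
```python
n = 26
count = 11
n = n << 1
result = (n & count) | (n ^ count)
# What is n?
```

Answer: 52

Derivation:
Trace (tracking n):
n = 26  # -> n = 26
count = 11  # -> count = 11
n = n << 1  # -> n = 52
result = n & count | n ^ count  # -> result = 63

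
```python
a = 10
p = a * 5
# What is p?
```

Answer: 50

Derivation:
Trace (tracking p):
a = 10  # -> a = 10
p = a * 5  # -> p = 50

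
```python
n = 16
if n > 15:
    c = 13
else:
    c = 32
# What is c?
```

Trace (tracking c):
n = 16  # -> n = 16
if n > 15:  # condition is True
    c = 13  # -> c = 13

Answer: 13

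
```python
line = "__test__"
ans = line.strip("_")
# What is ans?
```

Trace (tracking ans):
line = '__test__'  # -> line = '__test__'
ans = line.strip('_')  # -> ans = 'test'

Answer: 'test'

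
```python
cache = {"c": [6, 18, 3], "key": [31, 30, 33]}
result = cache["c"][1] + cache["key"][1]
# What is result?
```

Answer: 48

Derivation:
Trace (tracking result):
cache = {'c': [6, 18, 3], 'key': [31, 30, 33]}  # -> cache = {'c': [6, 18, 3], 'key': [31, 30, 33]}
result = cache['c'][1] + cache['key'][1]  # -> result = 48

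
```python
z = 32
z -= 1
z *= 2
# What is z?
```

Trace (tracking z):
z = 32  # -> z = 32
z -= 1  # -> z = 31
z *= 2  # -> z = 62

Answer: 62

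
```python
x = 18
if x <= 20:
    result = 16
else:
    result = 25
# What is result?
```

Trace (tracking result):
x = 18  # -> x = 18
if x <= 20:  # condition is True
    result = 16  # -> result = 16

Answer: 16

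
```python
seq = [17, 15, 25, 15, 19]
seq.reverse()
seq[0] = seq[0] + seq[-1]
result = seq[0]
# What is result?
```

Answer: 36

Derivation:
Trace (tracking result):
seq = [17, 15, 25, 15, 19]  # -> seq = [17, 15, 25, 15, 19]
seq.reverse()  # -> seq = [19, 15, 25, 15, 17]
seq[0] = seq[0] + seq[-1]  # -> seq = [36, 15, 25, 15, 17]
result = seq[0]  # -> result = 36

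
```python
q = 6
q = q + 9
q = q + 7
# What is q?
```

Answer: 22

Derivation:
Trace (tracking q):
q = 6  # -> q = 6
q = q + 9  # -> q = 15
q = q + 7  # -> q = 22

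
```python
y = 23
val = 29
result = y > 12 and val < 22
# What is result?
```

Trace (tracking result):
y = 23  # -> y = 23
val = 29  # -> val = 29
result = y > 12 and val < 22  # -> result = False

Answer: False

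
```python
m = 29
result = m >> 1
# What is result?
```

Answer: 14

Derivation:
Trace (tracking result):
m = 29  # -> m = 29
result = m >> 1  # -> result = 14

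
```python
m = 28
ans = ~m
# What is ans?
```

Answer: -29

Derivation:
Trace (tracking ans):
m = 28  # -> m = 28
ans = ~m  # -> ans = -29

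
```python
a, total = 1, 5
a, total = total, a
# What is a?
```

Answer: 5

Derivation:
Trace (tracking a):
a, total = (1, 5)  # -> a = 1, total = 5
a, total = (total, a)  # -> a = 5, total = 1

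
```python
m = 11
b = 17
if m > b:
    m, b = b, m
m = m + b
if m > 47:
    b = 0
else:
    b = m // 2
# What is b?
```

Answer: 14

Derivation:
Trace (tracking b):
m = 11  # -> m = 11
b = 17  # -> b = 17
if m > b:  # condition is False
m = m + b  # -> m = 28
if m > 47:  # condition is False
else:
    b = m // 2  # -> b = 14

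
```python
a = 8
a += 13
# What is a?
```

Trace (tracking a):
a = 8  # -> a = 8
a += 13  # -> a = 21

Answer: 21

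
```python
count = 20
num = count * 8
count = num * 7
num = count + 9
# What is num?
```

Answer: 1129

Derivation:
Trace (tracking num):
count = 20  # -> count = 20
num = count * 8  # -> num = 160
count = num * 7  # -> count = 1120
num = count + 9  # -> num = 1129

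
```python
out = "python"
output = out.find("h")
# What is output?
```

Trace (tracking output):
out = 'python'  # -> out = 'python'
output = out.find('h')  # -> output = 3

Answer: 3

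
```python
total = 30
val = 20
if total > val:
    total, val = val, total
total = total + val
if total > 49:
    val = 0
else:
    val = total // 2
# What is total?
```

Trace (tracking total):
total = 30  # -> total = 30
val = 20  # -> val = 20
if total > val:  # condition is True
    total, val = (val, total)  # -> total = 20, val = 30
total = total + val  # -> total = 50
if total > 49:  # condition is True
    val = 0  # -> val = 0

Answer: 50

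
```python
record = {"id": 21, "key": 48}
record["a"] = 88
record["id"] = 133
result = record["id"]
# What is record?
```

Answer: {'id': 133, 'key': 48, 'a': 88}

Derivation:
Trace (tracking record):
record = {'id': 21, 'key': 48}  # -> record = {'id': 21, 'key': 48}
record['a'] = 88  # -> record = {'id': 21, 'key': 48, 'a': 88}
record['id'] = 133  # -> record = {'id': 133, 'key': 48, 'a': 88}
result = record['id']  # -> result = 133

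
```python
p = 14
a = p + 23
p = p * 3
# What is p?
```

Trace (tracking p):
p = 14  # -> p = 14
a = p + 23  # -> a = 37
p = p * 3  # -> p = 42

Answer: 42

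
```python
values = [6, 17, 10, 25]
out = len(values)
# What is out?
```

Trace (tracking out):
values = [6, 17, 10, 25]  # -> values = [6, 17, 10, 25]
out = len(values)  # -> out = 4

Answer: 4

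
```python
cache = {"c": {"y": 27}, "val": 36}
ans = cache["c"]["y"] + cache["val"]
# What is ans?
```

Trace (tracking ans):
cache = {'c': {'y': 27}, 'val': 36}  # -> cache = {'c': {'y': 27}, 'val': 36}
ans = cache['c']['y'] + cache['val']  # -> ans = 63

Answer: 63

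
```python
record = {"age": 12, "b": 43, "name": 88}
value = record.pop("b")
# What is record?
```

Trace (tracking record):
record = {'age': 12, 'b': 43, 'name': 88}  # -> record = {'age': 12, 'b': 43, 'name': 88}
value = record.pop('b')  # -> value = 43

Answer: {'age': 12, 'name': 88}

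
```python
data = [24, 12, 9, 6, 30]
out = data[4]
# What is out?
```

Trace (tracking out):
data = [24, 12, 9, 6, 30]  # -> data = [24, 12, 9, 6, 30]
out = data[4]  # -> out = 30

Answer: 30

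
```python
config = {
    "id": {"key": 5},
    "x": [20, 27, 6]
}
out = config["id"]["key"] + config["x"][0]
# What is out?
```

Answer: 25

Derivation:
Trace (tracking out):
config = {'id': {'key': 5}, 'x': [20, 27, 6]}  # -> config = {'id': {'key': 5}, 'x': [20, 27, 6]}
out = config['id']['key'] + config['x'][0]  # -> out = 25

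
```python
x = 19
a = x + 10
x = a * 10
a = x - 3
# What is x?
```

Answer: 290

Derivation:
Trace (tracking x):
x = 19  # -> x = 19
a = x + 10  # -> a = 29
x = a * 10  # -> x = 290
a = x - 3  # -> a = 287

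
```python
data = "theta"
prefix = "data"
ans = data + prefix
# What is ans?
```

Answer: 'thetadata'

Derivation:
Trace (tracking ans):
data = 'theta'  # -> data = 'theta'
prefix = 'data'  # -> prefix = 'data'
ans = data + prefix  # -> ans = 'thetadata'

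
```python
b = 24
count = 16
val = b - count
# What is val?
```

Trace (tracking val):
b = 24  # -> b = 24
count = 16  # -> count = 16
val = b - count  # -> val = 8

Answer: 8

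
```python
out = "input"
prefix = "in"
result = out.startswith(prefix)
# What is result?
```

Answer: True

Derivation:
Trace (tracking result):
out = 'input'  # -> out = 'input'
prefix = 'in'  # -> prefix = 'in'
result = out.startswith(prefix)  # -> result = True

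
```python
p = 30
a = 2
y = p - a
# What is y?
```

Answer: 28

Derivation:
Trace (tracking y):
p = 30  # -> p = 30
a = 2  # -> a = 2
y = p - a  # -> y = 28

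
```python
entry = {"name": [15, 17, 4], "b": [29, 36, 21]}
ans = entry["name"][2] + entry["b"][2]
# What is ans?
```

Answer: 25

Derivation:
Trace (tracking ans):
entry = {'name': [15, 17, 4], 'b': [29, 36, 21]}  # -> entry = {'name': [15, 17, 4], 'b': [29, 36, 21]}
ans = entry['name'][2] + entry['b'][2]  # -> ans = 25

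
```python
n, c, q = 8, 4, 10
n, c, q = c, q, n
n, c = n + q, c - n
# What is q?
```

Trace (tracking q):
n, c, q = (8, 4, 10)  # -> n = 8, c = 4, q = 10
n, c, q = (c, q, n)  # -> n = 4, c = 10, q = 8
n, c = (n + q, c - n)  # -> n = 12, c = 6

Answer: 8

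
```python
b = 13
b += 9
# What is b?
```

Answer: 22

Derivation:
Trace (tracking b):
b = 13  # -> b = 13
b += 9  # -> b = 22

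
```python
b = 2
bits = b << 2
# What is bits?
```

Trace (tracking bits):
b = 2  # -> b = 2
bits = b << 2  # -> bits = 8

Answer: 8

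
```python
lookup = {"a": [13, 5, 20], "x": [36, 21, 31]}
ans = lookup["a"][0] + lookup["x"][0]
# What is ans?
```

Trace (tracking ans):
lookup = {'a': [13, 5, 20], 'x': [36, 21, 31]}  # -> lookup = {'a': [13, 5, 20], 'x': [36, 21, 31]}
ans = lookup['a'][0] + lookup['x'][0]  # -> ans = 49

Answer: 49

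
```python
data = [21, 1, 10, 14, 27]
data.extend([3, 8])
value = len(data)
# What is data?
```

Trace (tracking data):
data = [21, 1, 10, 14, 27]  # -> data = [21, 1, 10, 14, 27]
data.extend([3, 8])  # -> data = [21, 1, 10, 14, 27, 3, 8]
value = len(data)  # -> value = 7

Answer: [21, 1, 10, 14, 27, 3, 8]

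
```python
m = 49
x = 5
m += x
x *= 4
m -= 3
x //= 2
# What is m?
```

Answer: 51

Derivation:
Trace (tracking m):
m = 49  # -> m = 49
x = 5  # -> x = 5
m += x  # -> m = 54
x *= 4  # -> x = 20
m -= 3  # -> m = 51
x //= 2  # -> x = 10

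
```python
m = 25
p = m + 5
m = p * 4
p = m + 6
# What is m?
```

Trace (tracking m):
m = 25  # -> m = 25
p = m + 5  # -> p = 30
m = p * 4  # -> m = 120
p = m + 6  # -> p = 126

Answer: 120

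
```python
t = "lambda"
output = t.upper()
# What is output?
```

Trace (tracking output):
t = 'lambda'  # -> t = 'lambda'
output = t.upper()  # -> output = 'LAMBDA'

Answer: 'LAMBDA'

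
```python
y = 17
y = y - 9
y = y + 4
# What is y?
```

Answer: 12

Derivation:
Trace (tracking y):
y = 17  # -> y = 17
y = y - 9  # -> y = 8
y = y + 4  # -> y = 12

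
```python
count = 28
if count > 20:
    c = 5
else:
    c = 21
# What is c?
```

Answer: 5

Derivation:
Trace (tracking c):
count = 28  # -> count = 28
if count > 20:  # condition is True
    c = 5  # -> c = 5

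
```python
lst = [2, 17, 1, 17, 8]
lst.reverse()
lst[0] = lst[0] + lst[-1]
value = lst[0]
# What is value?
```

Answer: 10

Derivation:
Trace (tracking value):
lst = [2, 17, 1, 17, 8]  # -> lst = [2, 17, 1, 17, 8]
lst.reverse()  # -> lst = [8, 17, 1, 17, 2]
lst[0] = lst[0] + lst[-1]  # -> lst = [10, 17, 1, 17, 2]
value = lst[0]  # -> value = 10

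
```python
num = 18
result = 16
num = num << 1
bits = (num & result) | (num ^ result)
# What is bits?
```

Answer: 52

Derivation:
Trace (tracking bits):
num = 18  # -> num = 18
result = 16  # -> result = 16
num = num << 1  # -> num = 36
bits = num & result | num ^ result  # -> bits = 52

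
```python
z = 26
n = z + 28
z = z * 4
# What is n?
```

Trace (tracking n):
z = 26  # -> z = 26
n = z + 28  # -> n = 54
z = z * 4  # -> z = 104

Answer: 54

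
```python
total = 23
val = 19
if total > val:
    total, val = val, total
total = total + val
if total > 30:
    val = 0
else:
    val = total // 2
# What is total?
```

Answer: 42

Derivation:
Trace (tracking total):
total = 23  # -> total = 23
val = 19  # -> val = 19
if total > val:  # condition is True
    total, val = (val, total)  # -> total = 19, val = 23
total = total + val  # -> total = 42
if total > 30:  # condition is True
    val = 0  # -> val = 0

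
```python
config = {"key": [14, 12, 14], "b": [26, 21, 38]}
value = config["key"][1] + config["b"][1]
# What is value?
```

Trace (tracking value):
config = {'key': [14, 12, 14], 'b': [26, 21, 38]}  # -> config = {'key': [14, 12, 14], 'b': [26, 21, 38]}
value = config['key'][1] + config['b'][1]  # -> value = 33

Answer: 33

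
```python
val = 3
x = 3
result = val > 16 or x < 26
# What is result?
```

Answer: True

Derivation:
Trace (tracking result):
val = 3  # -> val = 3
x = 3  # -> x = 3
result = val > 16 or x < 26  # -> result = True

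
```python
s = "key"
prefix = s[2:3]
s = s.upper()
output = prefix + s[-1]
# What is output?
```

Answer: 'yY'

Derivation:
Trace (tracking output):
s = 'key'  # -> s = 'key'
prefix = s[2:3]  # -> prefix = 'y'
s = s.upper()  # -> s = 'KEY'
output = prefix + s[-1]  # -> output = 'yY'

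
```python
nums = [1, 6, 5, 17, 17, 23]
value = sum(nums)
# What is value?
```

Trace (tracking value):
nums = [1, 6, 5, 17, 17, 23]  # -> nums = [1, 6, 5, 17, 17, 23]
value = sum(nums)  # -> value = 69

Answer: 69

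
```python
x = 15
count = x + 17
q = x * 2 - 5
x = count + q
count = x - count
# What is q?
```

Answer: 25

Derivation:
Trace (tracking q):
x = 15  # -> x = 15
count = x + 17  # -> count = 32
q = x * 2 - 5  # -> q = 25
x = count + q  # -> x = 57
count = x - count  # -> count = 25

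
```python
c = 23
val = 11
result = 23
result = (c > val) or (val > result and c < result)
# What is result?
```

Answer: True

Derivation:
Trace (tracking result):
c = 23  # -> c = 23
val = 11  # -> val = 11
result = 23  # -> result = 23
result = c > val or (val > result and c < result)  # -> result = True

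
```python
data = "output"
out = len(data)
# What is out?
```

Trace (tracking out):
data = 'output'  # -> data = 'output'
out = len(data)  # -> out = 6

Answer: 6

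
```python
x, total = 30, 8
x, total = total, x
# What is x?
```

Answer: 8

Derivation:
Trace (tracking x):
x, total = (30, 8)  # -> x = 30, total = 8
x, total = (total, x)  # -> x = 8, total = 30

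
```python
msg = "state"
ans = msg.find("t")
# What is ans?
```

Trace (tracking ans):
msg = 'state'  # -> msg = 'state'
ans = msg.find('t')  # -> ans = 1

Answer: 1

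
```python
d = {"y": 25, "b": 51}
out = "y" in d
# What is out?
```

Answer: True

Derivation:
Trace (tracking out):
d = {'y': 25, 'b': 51}  # -> d = {'y': 25, 'b': 51}
out = 'y' in d  # -> out = True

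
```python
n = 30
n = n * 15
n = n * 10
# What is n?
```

Answer: 4500

Derivation:
Trace (tracking n):
n = 30  # -> n = 30
n = n * 15  # -> n = 450
n = n * 10  # -> n = 4500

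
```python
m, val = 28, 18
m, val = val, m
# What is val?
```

Trace (tracking val):
m, val = (28, 18)  # -> m = 28, val = 18
m, val = (val, m)  # -> m = 18, val = 28

Answer: 28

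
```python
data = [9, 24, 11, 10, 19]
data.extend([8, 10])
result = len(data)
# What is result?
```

Answer: 7

Derivation:
Trace (tracking result):
data = [9, 24, 11, 10, 19]  # -> data = [9, 24, 11, 10, 19]
data.extend([8, 10])  # -> data = [9, 24, 11, 10, 19, 8, 10]
result = len(data)  # -> result = 7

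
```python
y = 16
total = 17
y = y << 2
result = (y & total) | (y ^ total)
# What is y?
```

Answer: 64

Derivation:
Trace (tracking y):
y = 16  # -> y = 16
total = 17  # -> total = 17
y = y << 2  # -> y = 64
result = y & total | y ^ total  # -> result = 81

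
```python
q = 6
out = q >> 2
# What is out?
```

Trace (tracking out):
q = 6  # -> q = 6
out = q >> 2  # -> out = 1

Answer: 1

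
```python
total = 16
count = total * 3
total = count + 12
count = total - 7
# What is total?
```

Trace (tracking total):
total = 16  # -> total = 16
count = total * 3  # -> count = 48
total = count + 12  # -> total = 60
count = total - 7  # -> count = 53

Answer: 60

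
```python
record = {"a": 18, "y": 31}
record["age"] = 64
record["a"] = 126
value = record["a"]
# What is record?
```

Answer: {'a': 126, 'y': 31, 'age': 64}

Derivation:
Trace (tracking record):
record = {'a': 18, 'y': 31}  # -> record = {'a': 18, 'y': 31}
record['age'] = 64  # -> record = {'a': 18, 'y': 31, 'age': 64}
record['a'] = 126  # -> record = {'a': 126, 'y': 31, 'age': 64}
value = record['a']  # -> value = 126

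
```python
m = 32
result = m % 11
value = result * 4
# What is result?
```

Answer: 10

Derivation:
Trace (tracking result):
m = 32  # -> m = 32
result = m % 11  # -> result = 10
value = result * 4  # -> value = 40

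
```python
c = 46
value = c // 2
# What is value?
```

Answer: 23

Derivation:
Trace (tracking value):
c = 46  # -> c = 46
value = c // 2  # -> value = 23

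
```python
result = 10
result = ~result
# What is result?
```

Answer: -11

Derivation:
Trace (tracking result):
result = 10  # -> result = 10
result = ~result  # -> result = -11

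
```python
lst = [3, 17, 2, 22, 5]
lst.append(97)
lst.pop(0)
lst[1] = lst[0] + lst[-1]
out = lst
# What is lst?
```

Trace (tracking lst):
lst = [3, 17, 2, 22, 5]  # -> lst = [3, 17, 2, 22, 5]
lst.append(97)  # -> lst = [3, 17, 2, 22, 5, 97]
lst.pop(0)  # -> lst = [17, 2, 22, 5, 97]
lst[1] = lst[0] + lst[-1]  # -> lst = [17, 114, 22, 5, 97]
out = lst  # -> out = [17, 114, 22, 5, 97]

Answer: [17, 114, 22, 5, 97]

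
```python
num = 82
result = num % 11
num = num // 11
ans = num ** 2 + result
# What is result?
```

Answer: 5

Derivation:
Trace (tracking result):
num = 82  # -> num = 82
result = num % 11  # -> result = 5
num = num // 11  # -> num = 7
ans = num ** 2 + result  # -> ans = 54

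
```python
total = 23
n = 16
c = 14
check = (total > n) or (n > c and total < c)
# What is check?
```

Answer: True

Derivation:
Trace (tracking check):
total = 23  # -> total = 23
n = 16  # -> n = 16
c = 14  # -> c = 14
check = total > n or (n > c and total < c)  # -> check = True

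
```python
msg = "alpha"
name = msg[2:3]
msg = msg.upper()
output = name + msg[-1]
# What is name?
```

Answer: 'p'

Derivation:
Trace (tracking name):
msg = 'alpha'  # -> msg = 'alpha'
name = msg[2:3]  # -> name = 'p'
msg = msg.upper()  # -> msg = 'ALPHA'
output = name + msg[-1]  # -> output = 'pA'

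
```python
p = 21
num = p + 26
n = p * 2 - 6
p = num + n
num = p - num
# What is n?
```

Trace (tracking n):
p = 21  # -> p = 21
num = p + 26  # -> num = 47
n = p * 2 - 6  # -> n = 36
p = num + n  # -> p = 83
num = p - num  # -> num = 36

Answer: 36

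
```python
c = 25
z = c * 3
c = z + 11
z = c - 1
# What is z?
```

Answer: 85

Derivation:
Trace (tracking z):
c = 25  # -> c = 25
z = c * 3  # -> z = 75
c = z + 11  # -> c = 86
z = c - 1  # -> z = 85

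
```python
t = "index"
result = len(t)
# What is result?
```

Answer: 5

Derivation:
Trace (tracking result):
t = 'index'  # -> t = 'index'
result = len(t)  # -> result = 5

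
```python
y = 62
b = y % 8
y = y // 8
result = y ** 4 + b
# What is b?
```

Answer: 6

Derivation:
Trace (tracking b):
y = 62  # -> y = 62
b = y % 8  # -> b = 6
y = y // 8  # -> y = 7
result = y ** 4 + b  # -> result = 2407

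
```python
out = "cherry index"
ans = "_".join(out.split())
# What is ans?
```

Answer: 'cherry_index'

Derivation:
Trace (tracking ans):
out = 'cherry index'  # -> out = 'cherry index'
ans = '_'.join(out.split())  # -> ans = 'cherry_index'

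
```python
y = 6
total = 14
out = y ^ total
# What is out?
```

Answer: 8

Derivation:
Trace (tracking out):
y = 6  # -> y = 6
total = 14  # -> total = 14
out = y ^ total  # -> out = 8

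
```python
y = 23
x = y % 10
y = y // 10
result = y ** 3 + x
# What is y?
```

Answer: 2

Derivation:
Trace (tracking y):
y = 23  # -> y = 23
x = y % 10  # -> x = 3
y = y // 10  # -> y = 2
result = y ** 3 + x  # -> result = 11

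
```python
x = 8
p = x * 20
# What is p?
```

Trace (tracking p):
x = 8  # -> x = 8
p = x * 20  # -> p = 160

Answer: 160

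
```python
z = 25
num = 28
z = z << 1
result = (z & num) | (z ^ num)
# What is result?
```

Trace (tracking result):
z = 25  # -> z = 25
num = 28  # -> num = 28
z = z << 1  # -> z = 50
result = z & num | z ^ num  # -> result = 62

Answer: 62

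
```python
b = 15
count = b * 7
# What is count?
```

Trace (tracking count):
b = 15  # -> b = 15
count = b * 7  # -> count = 105

Answer: 105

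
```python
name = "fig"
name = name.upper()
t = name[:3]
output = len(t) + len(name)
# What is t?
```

Answer: 'FIG'

Derivation:
Trace (tracking t):
name = 'fig'  # -> name = 'fig'
name = name.upper()  # -> name = 'FIG'
t = name[:3]  # -> t = 'FIG'
output = len(t) + len(name)  # -> output = 6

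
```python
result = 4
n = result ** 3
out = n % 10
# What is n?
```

Answer: 64

Derivation:
Trace (tracking n):
result = 4  # -> result = 4
n = result ** 3  # -> n = 64
out = n % 10  # -> out = 4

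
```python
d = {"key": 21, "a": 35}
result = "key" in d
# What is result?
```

Answer: True

Derivation:
Trace (tracking result):
d = {'key': 21, 'a': 35}  # -> d = {'key': 21, 'a': 35}
result = 'key' in d  # -> result = True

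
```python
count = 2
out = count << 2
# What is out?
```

Answer: 8

Derivation:
Trace (tracking out):
count = 2  # -> count = 2
out = count << 2  # -> out = 8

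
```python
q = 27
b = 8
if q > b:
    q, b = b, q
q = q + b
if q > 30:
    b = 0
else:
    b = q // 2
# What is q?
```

Trace (tracking q):
q = 27  # -> q = 27
b = 8  # -> b = 8
if q > b:  # condition is True
    q, b = (b, q)  # -> q = 8, b = 27
q = q + b  # -> q = 35
if q > 30:  # condition is True
    b = 0  # -> b = 0

Answer: 35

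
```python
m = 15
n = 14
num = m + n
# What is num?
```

Answer: 29

Derivation:
Trace (tracking num):
m = 15  # -> m = 15
n = 14  # -> n = 14
num = m + n  # -> num = 29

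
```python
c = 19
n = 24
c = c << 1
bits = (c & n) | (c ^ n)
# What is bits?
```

Trace (tracking bits):
c = 19  # -> c = 19
n = 24  # -> n = 24
c = c << 1  # -> c = 38
bits = c & n | c ^ n  # -> bits = 62

Answer: 62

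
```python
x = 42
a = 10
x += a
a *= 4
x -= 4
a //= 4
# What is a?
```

Trace (tracking a):
x = 42  # -> x = 42
a = 10  # -> a = 10
x += a  # -> x = 52
a *= 4  # -> a = 40
x -= 4  # -> x = 48
a //= 4  # -> a = 10

Answer: 10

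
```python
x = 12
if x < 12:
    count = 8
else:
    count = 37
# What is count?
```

Trace (tracking count):
x = 12  # -> x = 12
if x < 12:  # condition is False
else:
    count = 37  # -> count = 37

Answer: 37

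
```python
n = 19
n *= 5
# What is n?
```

Answer: 95

Derivation:
Trace (tracking n):
n = 19  # -> n = 19
n *= 5  # -> n = 95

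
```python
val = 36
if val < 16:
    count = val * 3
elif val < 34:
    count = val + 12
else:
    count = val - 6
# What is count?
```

Trace (tracking count):
val = 36  # -> val = 36
if val < 16:  # condition is False
elif val < 34:  # condition is False
else:
    count = val - 6  # -> count = 30

Answer: 30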